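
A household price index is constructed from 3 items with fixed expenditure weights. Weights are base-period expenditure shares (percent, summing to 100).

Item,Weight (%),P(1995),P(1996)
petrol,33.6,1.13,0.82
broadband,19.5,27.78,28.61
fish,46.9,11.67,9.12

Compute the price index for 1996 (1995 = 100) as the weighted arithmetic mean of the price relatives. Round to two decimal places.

81.12

petrol: 33.6 × (0.82/1.13) = 33.6 × 0.725664 = 24.3823
broadband: 19.5 × (28.61/27.78) = 19.5 × 1.029878 = 20.0826
fish: 46.9 × (9.12/11.67) = 46.9 × 0.781491 = 36.6519
Index = Σ wᵢ·(p₁ᵢ/p₀ᵢ) = 24.3823 + 20.0826 + 36.6519 = 81.1168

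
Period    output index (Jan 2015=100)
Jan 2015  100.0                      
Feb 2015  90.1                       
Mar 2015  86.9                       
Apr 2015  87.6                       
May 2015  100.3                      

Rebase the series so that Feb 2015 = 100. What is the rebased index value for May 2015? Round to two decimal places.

Rebased(May 2015) = 100.3 / 90.1 × 100 = 111.3208

111.32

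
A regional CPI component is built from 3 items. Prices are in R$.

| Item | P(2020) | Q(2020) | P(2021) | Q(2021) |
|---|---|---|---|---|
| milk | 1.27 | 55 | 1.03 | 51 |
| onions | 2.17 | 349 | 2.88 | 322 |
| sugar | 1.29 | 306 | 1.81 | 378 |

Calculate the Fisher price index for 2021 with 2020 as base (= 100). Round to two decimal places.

132.61

Laspeyres component (base-period weights):
ΣP(2021)Q(2020) = 1.03×55 + 2.88×349 + 1.81×306 = 56.65 + 1005.12 + 553.86 = 1615.63
ΣP(2020)Q(2020) = 1.27×55 + 2.17×349 + 1.29×306 = 69.85 + 757.33 + 394.74 = 1221.92
L = 1615.63 / 1221.92 × 100 = 132.2206
Paasche component (current-period weights):
ΣP(2021)Q(2021) = 1.03×51 + 2.88×322 + 1.81×378 = 52.53 + 927.36 + 684.18 = 1664.07
ΣP(2020)Q(2021) = 1.27×51 + 2.17×322 + 1.29×378 = 64.77 + 698.74 + 487.62 = 1251.13
P = 1664.07 / 1251.13 × 100 = 133.0054
Fisher = √(L × P) = √(132.2206 × 133.0054) = 132.6124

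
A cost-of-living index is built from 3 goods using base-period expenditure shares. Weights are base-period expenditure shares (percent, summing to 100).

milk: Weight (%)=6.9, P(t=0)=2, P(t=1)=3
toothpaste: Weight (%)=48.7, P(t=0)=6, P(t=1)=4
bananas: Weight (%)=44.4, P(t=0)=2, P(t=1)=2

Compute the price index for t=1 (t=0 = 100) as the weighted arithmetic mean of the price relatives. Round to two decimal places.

milk: 6.9 × (3/2) = 6.9 × 1.500000 = 10.3500
toothpaste: 48.7 × (4/6) = 48.7 × 0.666667 = 32.4667
bananas: 44.4 × (2/2) = 44.4 × 1.000000 = 44.4000
Index = Σ wᵢ·(p₁ᵢ/p₀ᵢ) = 10.3500 + 32.4667 + 44.4000 = 87.2167

87.22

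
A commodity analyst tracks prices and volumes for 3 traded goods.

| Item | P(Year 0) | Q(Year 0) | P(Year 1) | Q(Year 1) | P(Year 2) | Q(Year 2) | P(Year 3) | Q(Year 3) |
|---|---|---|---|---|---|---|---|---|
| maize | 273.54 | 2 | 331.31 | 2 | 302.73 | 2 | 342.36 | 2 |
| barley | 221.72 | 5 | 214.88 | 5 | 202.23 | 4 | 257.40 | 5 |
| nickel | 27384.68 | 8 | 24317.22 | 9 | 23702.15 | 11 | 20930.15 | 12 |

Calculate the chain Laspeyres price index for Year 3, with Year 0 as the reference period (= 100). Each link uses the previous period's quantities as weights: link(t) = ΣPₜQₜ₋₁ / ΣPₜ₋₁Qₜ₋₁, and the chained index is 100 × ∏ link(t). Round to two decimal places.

Link Year 0→Year 1:
ΣP(Year 1)Q(Year 0) = 331.31×2 + 214.88×5 + 24317.22×8 = 662.62 + 1074.4 + 194537.76 = 196274.78
ΣP(Year 0)Q(Year 0) = 273.54×2 + 221.72×5 + 27384.68×8 = 547.08 + 1108.6 + 219077.44 = 220733.12
link = 196274.78/220733.12 = 0.889195
Link Year 1→Year 2:
ΣP(Year 2)Q(Year 1) = 302.73×2 + 202.23×5 + 23702.15×9 = 605.46 + 1011.15 + 213319.35 = 214935.96
ΣP(Year 1)Q(Year 1) = 331.31×2 + 214.88×5 + 24317.22×9 = 662.62 + 1074.4 + 218854.98 = 220592
link = 214935.96/220592 = 0.974360
Link Year 2→Year 3:
ΣP(Year 3)Q(Year 2) = 342.36×2 + 257.40×4 + 20930.15×11 = 684.72 + 1029.6 + 230231.65 = 231945.97
ΣP(Year 2)Q(Year 2) = 302.73×2 + 202.23×4 + 23702.15×11 = 605.46 + 808.92 + 260723.65 = 262138.03
link = 231945.97/262138.03 = 0.884824
Chained index = 100 × 0.889195 × 0.974360 × 0.884824 = 76.6608

76.66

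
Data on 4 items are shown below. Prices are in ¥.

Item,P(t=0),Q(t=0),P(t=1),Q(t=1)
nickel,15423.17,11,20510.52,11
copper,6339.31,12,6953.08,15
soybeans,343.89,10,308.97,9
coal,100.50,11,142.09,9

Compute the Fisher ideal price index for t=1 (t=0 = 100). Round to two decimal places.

124.81

Laspeyres component (base-period weights):
ΣP(t=1)Q(t=0) = 20510.52×11 + 6953.08×12 + 308.97×10 + 142.09×11 = 225615.72 + 83436.96 + 3089.7 + 1562.99 = 313705.37
ΣP(t=0)Q(t=0) = 15423.17×11 + 6339.31×12 + 343.89×10 + 100.50×11 = 169654.87 + 76071.72 + 3438.9 + 1105.5 = 250270.99
L = 313705.37 / 250270.99 × 100 = 125.3463
Paasche component (current-period weights):
ΣP(t=1)Q(t=1) = 20510.52×11 + 6953.08×15 + 308.97×9 + 142.09×9 = 225615.72 + 104296.2 + 2780.73 + 1278.81 = 333971.46
ΣP(t=0)Q(t=1) = 15423.17×11 + 6339.31×15 + 343.89×9 + 100.50×9 = 169654.87 + 95089.65 + 3095.01 + 904.5 = 268744.03
P = 333971.46 / 268744.03 × 100 = 124.2712
Fisher = √(L × P) = √(125.3463 × 124.2712) = 124.8076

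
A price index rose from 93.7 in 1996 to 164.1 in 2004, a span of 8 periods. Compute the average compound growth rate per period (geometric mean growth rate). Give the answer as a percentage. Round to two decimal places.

Growth factor = (164.1/93.7)^(1/8) = (1.751334)^(1/8) = 1.072559
Growth rate = 1.072559 − 1 = 0.072559 = 7.2559%

7.26%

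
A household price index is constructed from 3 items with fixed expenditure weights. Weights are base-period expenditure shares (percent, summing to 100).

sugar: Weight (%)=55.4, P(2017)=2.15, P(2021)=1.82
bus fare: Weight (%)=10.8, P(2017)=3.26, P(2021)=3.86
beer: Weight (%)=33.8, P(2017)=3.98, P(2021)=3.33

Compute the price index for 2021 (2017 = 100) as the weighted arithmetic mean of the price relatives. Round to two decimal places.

87.96

sugar: 55.4 × (1.82/2.15) = 55.4 × 0.846512 = 46.8967
bus fare: 10.8 × (3.86/3.26) = 10.8 × 1.184049 = 12.7877
beer: 33.8 × (3.33/3.98) = 33.8 × 0.836683 = 28.2799
Index = Σ wᵢ·(p₁ᵢ/p₀ᵢ) = 46.8967 + 12.7877 + 28.2799 = 87.9644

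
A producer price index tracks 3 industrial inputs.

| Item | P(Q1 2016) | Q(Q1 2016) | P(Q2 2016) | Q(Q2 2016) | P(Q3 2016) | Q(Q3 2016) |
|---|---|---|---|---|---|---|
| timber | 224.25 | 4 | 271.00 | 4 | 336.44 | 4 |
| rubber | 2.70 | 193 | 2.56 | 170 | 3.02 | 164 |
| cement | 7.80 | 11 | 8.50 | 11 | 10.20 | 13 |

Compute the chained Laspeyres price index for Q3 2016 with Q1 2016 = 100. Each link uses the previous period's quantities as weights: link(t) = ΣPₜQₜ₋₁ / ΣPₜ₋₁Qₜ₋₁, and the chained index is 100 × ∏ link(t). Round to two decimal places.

135.87

Link Q1 2016→Q2 2016:
ΣP(Q2 2016)Q(Q1 2016) = 271.00×4 + 2.56×193 + 8.50×11 = 1084 + 494.08 + 93.5 = 1671.58
ΣP(Q1 2016)Q(Q1 2016) = 224.25×4 + 2.70×193 + 7.80×11 = 897 + 521.1 + 85.8 = 1503.9
link = 1671.58/1503.9 = 1.111497
Link Q2 2016→Q3 2016:
ΣP(Q3 2016)Q(Q2 2016) = 336.44×4 + 3.02×170 + 10.20×11 = 1345.76 + 513.4 + 112.2 = 1971.36
ΣP(Q2 2016)Q(Q2 2016) = 271.00×4 + 2.56×170 + 8.50×11 = 1084 + 435.2 + 93.5 = 1612.7
link = 1971.36/1612.7 = 1.222397
Chained index = 100 × 1.111497 × 1.222397 = 135.8691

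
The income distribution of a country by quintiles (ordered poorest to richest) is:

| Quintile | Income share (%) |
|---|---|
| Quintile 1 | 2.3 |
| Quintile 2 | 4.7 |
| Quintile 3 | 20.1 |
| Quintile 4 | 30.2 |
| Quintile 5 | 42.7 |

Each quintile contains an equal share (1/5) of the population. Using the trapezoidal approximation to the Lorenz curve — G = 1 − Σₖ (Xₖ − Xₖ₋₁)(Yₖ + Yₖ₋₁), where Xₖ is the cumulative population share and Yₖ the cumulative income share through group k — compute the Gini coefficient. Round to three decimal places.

Cumulative income shares Yₖ: 0.0230, 0.0700, 0.2710, 0.5730, 1.0000
Σ (Xₖ−Xₖ₋₁)(Yₖ+Yₖ₋₁) = (1/5)(0.0230+0.0000) + (1/5)(0.0700+0.0230) + (1/5)(0.2710+0.0700) + (1/5)(0.5730+0.2710) + (1/5)(1.0000+0.5730)
  = 0.0046 + 0.0186 + 0.0682 + 0.1688 + 0.3146 = 0.5748
G = 1 − 0.5748 = 0.4252

0.425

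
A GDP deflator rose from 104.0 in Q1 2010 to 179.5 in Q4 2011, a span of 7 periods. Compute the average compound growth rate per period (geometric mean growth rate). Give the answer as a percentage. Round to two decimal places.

8.11%

Growth factor = (179.5/104.0)^(1/7) = (1.725962)^(1/7) = 1.081089
Growth rate = 1.081089 − 1 = 0.081089 = 8.1089%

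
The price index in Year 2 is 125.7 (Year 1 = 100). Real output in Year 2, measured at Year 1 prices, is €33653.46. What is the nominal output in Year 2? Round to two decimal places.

Nominal = Real × (Index/100) = 33653.46 × (125.7/100)
        = 33653.46 × 1.257 = 42302.3992

42302.40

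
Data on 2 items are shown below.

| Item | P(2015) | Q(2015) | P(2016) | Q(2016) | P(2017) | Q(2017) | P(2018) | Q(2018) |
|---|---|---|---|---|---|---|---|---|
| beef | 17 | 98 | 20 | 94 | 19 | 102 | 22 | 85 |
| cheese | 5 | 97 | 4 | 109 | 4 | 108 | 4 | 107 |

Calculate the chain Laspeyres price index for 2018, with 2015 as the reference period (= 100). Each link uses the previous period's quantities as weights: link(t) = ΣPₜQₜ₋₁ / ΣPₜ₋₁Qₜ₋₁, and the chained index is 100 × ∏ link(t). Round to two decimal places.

Link 2015→2016:
ΣP(2016)Q(2015) = 20×98 + 4×97 = 1960 + 388 = 2348
ΣP(2015)Q(2015) = 17×98 + 5×97 = 1666 + 485 = 2151
link = 2348/2151 = 1.091585
Link 2016→2017:
ΣP(2017)Q(2016) = 19×94 + 4×109 = 1786 + 436 = 2222
ΣP(2016)Q(2016) = 20×94 + 4×109 = 1880 + 436 = 2316
link = 2222/2316 = 0.959413
Link 2017→2018:
ΣP(2018)Q(2017) = 22×102 + 4×108 = 2244 + 432 = 2676
ΣP(2017)Q(2017) = 19×102 + 4×108 = 1938 + 432 = 2370
link = 2676/2370 = 1.129114
Chained index = 100 × 1.091585 × 0.959413 × 1.129114 = 118.2499

118.25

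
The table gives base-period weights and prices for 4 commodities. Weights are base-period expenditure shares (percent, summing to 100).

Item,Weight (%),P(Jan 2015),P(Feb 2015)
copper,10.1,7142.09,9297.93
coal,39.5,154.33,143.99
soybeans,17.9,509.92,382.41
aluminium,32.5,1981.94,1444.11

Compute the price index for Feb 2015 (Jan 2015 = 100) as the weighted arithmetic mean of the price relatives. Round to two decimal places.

copper: 10.1 × (9297.93/7142.09) = 10.1 × 1.301850 = 13.1487
coal: 39.5 × (143.99/154.33) = 39.5 × 0.933001 = 36.8535
soybeans: 17.9 × (382.41/509.92) = 17.9 × 0.749941 = 13.4239
aluminium: 32.5 × (1444.11/1981.94) = 32.5 × 0.728635 = 23.6806
Index = Σ wᵢ·(p₁ᵢ/p₀ᵢ) = 13.1487 + 36.8535 + 13.4239 + 23.6806 = 87.1068

87.11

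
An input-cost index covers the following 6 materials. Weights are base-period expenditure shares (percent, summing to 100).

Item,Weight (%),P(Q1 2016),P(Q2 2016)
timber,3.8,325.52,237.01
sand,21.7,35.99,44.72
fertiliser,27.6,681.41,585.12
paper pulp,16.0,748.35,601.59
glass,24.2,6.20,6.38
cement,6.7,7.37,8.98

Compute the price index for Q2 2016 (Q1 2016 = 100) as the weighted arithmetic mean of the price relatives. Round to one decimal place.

99.4

timber: 3.8 × (237.01/325.52) = 3.8 × 0.728097 = 2.7668
sand: 21.7 × (44.72/35.99) = 21.7 × 1.242567 = 26.9637
fertiliser: 27.6 × (585.12/681.41) = 27.6 × 0.858690 = 23.6998
paper pulp: 16.0 × (601.59/748.35) = 16.0 × 0.803889 = 12.8622
glass: 24.2 × (6.38/6.20) = 24.2 × 1.029032 = 24.9026
cement: 6.7 × (8.98/7.37) = 6.7 × 1.218453 = 8.1636
Index = Σ wᵢ·(p₁ᵢ/p₀ᵢ) = 2.7668 + 26.9637 + 23.6998 + 12.8622 + 24.9026 + 8.1636 = 99.3588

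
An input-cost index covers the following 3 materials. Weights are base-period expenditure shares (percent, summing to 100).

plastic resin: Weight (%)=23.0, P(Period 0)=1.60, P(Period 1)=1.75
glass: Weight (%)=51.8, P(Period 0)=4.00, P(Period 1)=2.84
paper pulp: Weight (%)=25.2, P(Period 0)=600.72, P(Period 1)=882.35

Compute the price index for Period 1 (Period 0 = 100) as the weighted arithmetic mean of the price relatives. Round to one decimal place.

plastic resin: 23.0 × (1.75/1.60) = 23.0 × 1.093750 = 25.1562
glass: 51.8 × (2.84/4.00) = 51.8 × 0.710000 = 36.7780
paper pulp: 25.2 × (882.35/600.72) = 25.2 × 1.468821 = 37.0143
Index = Σ wᵢ·(p₁ᵢ/p₀ᵢ) = 25.1562 + 36.7780 + 37.0143 = 98.9485

98.9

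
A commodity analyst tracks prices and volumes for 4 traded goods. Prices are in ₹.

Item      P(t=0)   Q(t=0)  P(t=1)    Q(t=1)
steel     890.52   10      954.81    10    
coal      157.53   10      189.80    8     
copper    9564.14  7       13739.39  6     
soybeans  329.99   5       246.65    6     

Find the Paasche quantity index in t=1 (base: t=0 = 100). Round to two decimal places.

Paasche quantity index uses current-period prices as weights.
ΣP(t=1)·Q(t=1) = 954.81×10 + 189.80×8 + 13739.39×6 + 246.65×6 = 9548.1 + 1518.4 + 82436.34 + 1479.9 = 94982.74
ΣP(t=1)·Q(t=0) = 954.81×10 + 189.80×10 + 13739.39×7 + 246.65×5 = 9548.1 + 1898 + 96175.73 + 1233.25 = 108855.08
Index = 94982.74 / 108855.08 × 100 = 87.2561

87.26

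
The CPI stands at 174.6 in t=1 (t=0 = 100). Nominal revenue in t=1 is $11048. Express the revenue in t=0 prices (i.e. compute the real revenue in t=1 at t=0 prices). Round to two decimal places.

Real = Nominal ÷ (Index/100) = 11048 ÷ (174.6/100)
     = 11048 ÷ 1.746 = 6327.6060

6327.61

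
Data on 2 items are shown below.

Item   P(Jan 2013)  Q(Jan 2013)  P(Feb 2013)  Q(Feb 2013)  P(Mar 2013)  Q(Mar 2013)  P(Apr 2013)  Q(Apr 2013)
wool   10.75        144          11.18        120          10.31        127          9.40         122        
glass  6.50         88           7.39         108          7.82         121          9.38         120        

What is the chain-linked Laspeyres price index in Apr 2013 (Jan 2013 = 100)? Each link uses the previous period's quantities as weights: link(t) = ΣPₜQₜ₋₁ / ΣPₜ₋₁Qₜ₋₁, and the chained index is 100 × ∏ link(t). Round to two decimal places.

Link Jan 2013→Feb 2013:
ΣP(Feb 2013)Q(Jan 2013) = 11.18×144 + 7.39×88 = 1609.92 + 650.32 = 2260.24
ΣP(Jan 2013)Q(Jan 2013) = 10.75×144 + 6.50×88 = 1548 + 572 = 2120
link = 2260.24/2120 = 1.066151
Link Feb 2013→Mar 2013:
ΣP(Mar 2013)Q(Feb 2013) = 10.31×120 + 7.82×108 = 1237.2 + 844.56 = 2081.76
ΣP(Feb 2013)Q(Feb 2013) = 11.18×120 + 7.39×108 = 1341.6 + 798.12 = 2139.72
link = 2081.76/2139.72 = 0.972912
Link Mar 2013→Apr 2013:
ΣP(Apr 2013)Q(Mar 2013) = 9.40×127 + 9.38×121 = 1193.8 + 1134.98 = 2328.78
ΣP(Mar 2013)Q(Mar 2013) = 10.31×127 + 7.82×121 = 1309.37 + 946.22 = 2255.59
link = 2328.78/2255.59 = 1.032448
Chained index = 100 × 1.066151 × 0.972912 × 1.032448 = 107.0929

107.09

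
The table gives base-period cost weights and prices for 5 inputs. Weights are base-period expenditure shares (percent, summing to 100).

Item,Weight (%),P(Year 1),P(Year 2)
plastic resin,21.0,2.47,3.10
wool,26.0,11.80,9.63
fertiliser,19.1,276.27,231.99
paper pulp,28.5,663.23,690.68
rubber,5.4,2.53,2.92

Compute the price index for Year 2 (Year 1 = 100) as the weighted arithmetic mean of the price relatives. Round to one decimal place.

99.5

plastic resin: 21.0 × (3.10/2.47) = 21.0 × 1.255061 = 26.3563
wool: 26.0 × (9.63/11.80) = 26.0 × 0.816102 = 21.2186
fertiliser: 19.1 × (231.99/276.27) = 19.1 × 0.839722 = 16.0387
paper pulp: 28.5 × (690.68/663.23) = 28.5 × 1.041388 = 29.6796
rubber: 5.4 × (2.92/2.53) = 5.4 × 1.154150 = 6.2324
Index = Σ wᵢ·(p₁ᵢ/p₀ᵢ) = 26.3563 + 21.2186 + 16.0387 + 29.6796 + 6.2324 = 99.5256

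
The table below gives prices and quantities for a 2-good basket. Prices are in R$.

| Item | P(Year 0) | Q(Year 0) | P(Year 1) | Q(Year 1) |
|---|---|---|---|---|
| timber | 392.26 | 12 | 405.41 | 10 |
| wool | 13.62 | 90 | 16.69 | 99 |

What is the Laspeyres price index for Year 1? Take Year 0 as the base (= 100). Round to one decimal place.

Laspeyres price index uses base-period quantities as weights.
ΣP(Year 1)·Q(Year 0) = 405.41×12 + 16.69×90 = 4864.92 + 1502.1 = 6367.02
ΣP(Year 0)·Q(Year 0) = 392.26×12 + 13.62×90 = 4707.12 + 1225.8 = 5932.92
Index = 6367.02 / 5932.92 × 100 = 107.3168

107.3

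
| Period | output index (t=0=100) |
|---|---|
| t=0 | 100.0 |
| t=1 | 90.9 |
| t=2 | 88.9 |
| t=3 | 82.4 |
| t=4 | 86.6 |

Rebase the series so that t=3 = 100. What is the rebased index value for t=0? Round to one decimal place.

121.4

Rebased(t=0) = 100.0 / 82.4 × 100 = 121.3592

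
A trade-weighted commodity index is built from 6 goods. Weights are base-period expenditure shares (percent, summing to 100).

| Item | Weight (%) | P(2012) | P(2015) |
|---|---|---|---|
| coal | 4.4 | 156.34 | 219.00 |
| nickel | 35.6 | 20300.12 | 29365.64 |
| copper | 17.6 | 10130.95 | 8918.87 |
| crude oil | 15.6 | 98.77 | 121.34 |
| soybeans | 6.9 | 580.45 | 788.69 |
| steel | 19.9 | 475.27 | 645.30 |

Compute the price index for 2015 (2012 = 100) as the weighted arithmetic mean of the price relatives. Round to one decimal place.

coal: 4.4 × (219.00/156.34) = 4.4 × 1.400793 = 6.1635
nickel: 35.6 × (29365.64/20300.12) = 35.6 × 1.446575 = 51.4981
copper: 17.6 × (8918.87/10130.95) = 17.6 × 0.880359 = 15.4943
crude oil: 15.6 × (121.34/98.77) = 15.6 × 1.228511 = 19.1648
soybeans: 6.9 × (788.69/580.45) = 6.9 × 1.358756 = 9.3754
steel: 19.9 × (645.30/475.27) = 19.9 × 1.357755 = 27.0193
Index = Σ wᵢ·(p₁ᵢ/p₀ᵢ) = 6.1635 + 51.4981 + 15.4943 + 19.1648 + 9.3754 + 27.0193 = 128.7154

128.7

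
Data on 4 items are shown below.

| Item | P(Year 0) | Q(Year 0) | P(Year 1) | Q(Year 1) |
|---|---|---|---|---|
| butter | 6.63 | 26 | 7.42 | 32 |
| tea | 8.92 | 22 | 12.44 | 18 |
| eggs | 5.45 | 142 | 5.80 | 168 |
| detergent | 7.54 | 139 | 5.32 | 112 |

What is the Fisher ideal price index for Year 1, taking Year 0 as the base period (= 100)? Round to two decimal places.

93.95

Laspeyres component (base-period weights):
ΣP(Year 1)Q(Year 0) = 7.42×26 + 12.44×22 + 5.80×142 + 5.32×139 = 192.92 + 273.68 + 823.6 + 739.48 = 2029.68
ΣP(Year 0)Q(Year 0) = 6.63×26 + 8.92×22 + 5.45×142 + 7.54×139 = 172.38 + 196.24 + 773.9 + 1048.06 = 2190.58
L = 2029.68 / 2190.58 × 100 = 92.6549
Paasche component (current-period weights):
ΣP(Year 1)Q(Year 1) = 7.42×32 + 12.44×18 + 5.80×168 + 5.32×112 = 237.44 + 223.92 + 974.4 + 595.84 = 2031.6
ΣP(Year 0)Q(Year 1) = 6.63×32 + 8.92×18 + 5.45×168 + 7.54×112 = 212.16 + 160.56 + 915.6 + 844.48 = 2132.8
P = 2031.6 / 2132.8 × 100 = 95.2551
Fisher = √(L × P) = √(92.6549 × 95.2551) = 93.9460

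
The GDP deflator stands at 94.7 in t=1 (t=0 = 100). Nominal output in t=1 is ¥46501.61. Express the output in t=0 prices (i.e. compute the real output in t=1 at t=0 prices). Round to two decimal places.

Real = Nominal ÷ (Index/100) = 46501.61 ÷ (94.7/100)
     = 46501.61 ÷ 0.947 = 49104.1288

49104.13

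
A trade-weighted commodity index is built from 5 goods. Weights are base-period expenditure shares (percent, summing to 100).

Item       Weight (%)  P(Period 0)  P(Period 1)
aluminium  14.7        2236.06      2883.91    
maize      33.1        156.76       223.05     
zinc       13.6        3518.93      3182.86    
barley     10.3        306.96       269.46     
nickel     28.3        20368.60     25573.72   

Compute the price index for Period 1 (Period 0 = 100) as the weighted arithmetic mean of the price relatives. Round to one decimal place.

aluminium: 14.7 × (2883.91/2236.06) = 14.7 × 1.289728 = 18.9590
maize: 33.1 × (223.05/156.76) = 33.1 × 1.422876 = 47.0972
zinc: 13.6 × (3182.86/3518.93) = 13.6 × 0.904497 = 12.3012
barley: 10.3 × (269.46/306.96) = 10.3 × 0.877834 = 9.0417
nickel: 28.3 × (25573.72/20368.60) = 28.3 × 1.255546 = 35.5320
Index = Σ wᵢ·(p₁ᵢ/p₀ᵢ) = 18.9590 + 47.0972 + 12.3012 + 9.0417 + 35.5320 = 122.9310

122.9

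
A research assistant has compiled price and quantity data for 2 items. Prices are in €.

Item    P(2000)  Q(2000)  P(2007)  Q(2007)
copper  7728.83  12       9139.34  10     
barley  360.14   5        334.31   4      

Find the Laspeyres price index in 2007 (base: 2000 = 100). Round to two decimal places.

117.77

Laspeyres price index uses base-period quantities as weights.
ΣP(2007)·Q(2000) = 9139.34×12 + 334.31×5 = 109672.08 + 1671.55 = 111343.63
ΣP(2000)·Q(2000) = 7728.83×12 + 360.14×5 = 92745.96 + 1800.7 = 94546.66
Index = 111343.63 / 94546.66 × 100 = 117.7658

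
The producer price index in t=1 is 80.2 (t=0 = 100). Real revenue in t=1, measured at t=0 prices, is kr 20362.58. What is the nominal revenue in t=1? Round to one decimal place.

Nominal = Real × (Index/100) = 20362.58 × (80.2/100)
        = 20362.58 × 0.802 = 16330.7892

16330.8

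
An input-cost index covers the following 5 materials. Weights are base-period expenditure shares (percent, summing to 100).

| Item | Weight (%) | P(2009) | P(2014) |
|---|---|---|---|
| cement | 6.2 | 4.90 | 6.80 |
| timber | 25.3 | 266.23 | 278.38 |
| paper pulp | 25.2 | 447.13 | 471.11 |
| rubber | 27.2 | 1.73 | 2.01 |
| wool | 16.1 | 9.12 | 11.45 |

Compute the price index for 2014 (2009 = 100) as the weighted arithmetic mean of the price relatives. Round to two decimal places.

cement: 6.2 × (6.80/4.90) = 6.2 × 1.387755 = 8.6041
timber: 25.3 × (278.38/266.23) = 25.3 × 1.045637 = 26.4546
paper pulp: 25.2 × (471.11/447.13) = 25.2 × 1.053631 = 26.5515
rubber: 27.2 × (2.01/1.73) = 27.2 × 1.161850 = 31.6023
wool: 16.1 × (11.45/9.12) = 16.1 × 1.255482 = 20.2133
Index = Σ wᵢ·(p₁ᵢ/p₀ᵢ) = 8.6041 + 26.4546 + 26.5515 + 31.6023 + 20.2133 = 113.4258

113.43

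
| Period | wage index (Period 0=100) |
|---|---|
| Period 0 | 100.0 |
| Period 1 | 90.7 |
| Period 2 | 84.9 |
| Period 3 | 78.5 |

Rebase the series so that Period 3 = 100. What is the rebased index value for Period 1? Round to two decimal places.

115.54

Rebased(Period 1) = 90.7 / 78.5 × 100 = 115.5414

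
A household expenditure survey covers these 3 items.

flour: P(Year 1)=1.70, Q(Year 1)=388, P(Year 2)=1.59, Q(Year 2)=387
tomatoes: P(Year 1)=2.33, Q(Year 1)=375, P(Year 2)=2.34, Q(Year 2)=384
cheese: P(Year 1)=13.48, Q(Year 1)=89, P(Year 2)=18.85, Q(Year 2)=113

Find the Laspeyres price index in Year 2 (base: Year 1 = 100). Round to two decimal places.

116.06

Laspeyres price index uses base-period quantities as weights.
ΣP(Year 2)·Q(Year 1) = 1.59×388 + 2.34×375 + 18.85×89 = 616.92 + 877.5 + 1677.65 = 3172.07
ΣP(Year 1)·Q(Year 1) = 1.70×388 + 2.33×375 + 13.48×89 = 659.6 + 873.75 + 1199.72 = 2733.07
Index = 3172.07 / 2733.07 × 100 = 116.0625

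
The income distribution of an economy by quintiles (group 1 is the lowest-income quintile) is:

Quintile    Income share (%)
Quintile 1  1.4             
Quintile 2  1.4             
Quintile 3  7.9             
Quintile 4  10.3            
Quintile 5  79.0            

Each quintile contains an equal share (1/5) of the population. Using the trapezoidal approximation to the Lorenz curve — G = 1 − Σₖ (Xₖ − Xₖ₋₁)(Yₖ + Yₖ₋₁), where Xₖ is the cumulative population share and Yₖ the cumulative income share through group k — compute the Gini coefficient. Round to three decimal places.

Cumulative income shares Yₖ: 0.0140, 0.0280, 0.1070, 0.2100, 1.0000
Σ (Xₖ−Xₖ₋₁)(Yₖ+Yₖ₋₁) = (1/5)(0.0140+0.0000) + (1/5)(0.0280+0.0140) + (1/5)(0.1070+0.0280) + (1/5)(0.2100+0.1070) + (1/5)(1.0000+0.2100)
  = 0.0028 + 0.0084 + 0.0270 + 0.0634 + 0.2420 = 0.3436
G = 1 − 0.3436 = 0.6564

0.656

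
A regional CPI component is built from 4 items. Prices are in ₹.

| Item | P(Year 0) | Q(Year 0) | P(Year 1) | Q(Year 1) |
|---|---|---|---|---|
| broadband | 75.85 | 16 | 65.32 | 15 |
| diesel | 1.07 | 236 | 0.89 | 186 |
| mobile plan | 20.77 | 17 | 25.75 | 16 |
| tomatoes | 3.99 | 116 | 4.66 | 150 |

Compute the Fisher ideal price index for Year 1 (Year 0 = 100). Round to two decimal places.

Laspeyres component (base-period weights):
ΣP(Year 1)Q(Year 0) = 65.32×16 + 0.89×236 + 25.75×17 + 4.66×116 = 1045.12 + 210.04 + 437.75 + 540.56 = 2233.47
ΣP(Year 0)Q(Year 0) = 75.85×16 + 1.07×236 + 20.77×17 + 3.99×116 = 1213.6 + 252.52 + 353.09 + 462.84 = 2282.05
L = 2233.47 / 2282.05 × 100 = 97.8712
Paasche component (current-period weights):
ΣP(Year 1)Q(Year 1) = 65.32×15 + 0.89×186 + 25.75×16 + 4.66×150 = 979.8 + 165.54 + 412 + 699 = 2256.34
ΣP(Year 0)Q(Year 1) = 75.85×15 + 1.07×186 + 20.77×16 + 3.99×150 = 1137.75 + 199.02 + 332.32 + 598.5 = 2267.59
P = 2256.34 / 2267.59 × 100 = 99.5039
Fisher = √(L × P) = √(97.8712 × 99.5039) = 98.6842

98.68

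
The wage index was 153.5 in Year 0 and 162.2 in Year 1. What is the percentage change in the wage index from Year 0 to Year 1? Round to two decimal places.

Change = (162.2 − 153.5) / 153.5 × 100
       = 8.7 / 153.5 × 100 = 5.6678%

5.67%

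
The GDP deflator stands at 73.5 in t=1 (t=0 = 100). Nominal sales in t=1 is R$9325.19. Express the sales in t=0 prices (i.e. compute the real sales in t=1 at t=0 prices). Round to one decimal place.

Real = Nominal ÷ (Index/100) = 9325.19 ÷ (73.5/100)
     = 9325.19 ÷ 0.735 = 12687.3333

12687.3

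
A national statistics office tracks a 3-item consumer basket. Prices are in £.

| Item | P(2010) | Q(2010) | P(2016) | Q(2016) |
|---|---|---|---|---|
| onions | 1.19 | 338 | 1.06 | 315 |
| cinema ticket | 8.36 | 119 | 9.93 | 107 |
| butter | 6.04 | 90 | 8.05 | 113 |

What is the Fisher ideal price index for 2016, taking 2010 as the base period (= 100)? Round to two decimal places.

Laspeyres component (base-period weights):
ΣP(2016)Q(2010) = 1.06×338 + 9.93×119 + 8.05×90 = 358.28 + 1181.67 + 724.5 = 2264.45
ΣP(2010)Q(2010) = 1.19×338 + 8.36×119 + 6.04×90 = 402.22 + 994.84 + 543.6 = 1940.66
L = 2264.45 / 1940.66 × 100 = 116.6845
Paasche component (current-period weights):
ΣP(2016)Q(2016) = 1.06×315 + 9.93×107 + 8.05×113 = 333.9 + 1062.51 + 909.65 = 2306.06
ΣP(2010)Q(2016) = 1.19×315 + 8.36×107 + 6.04×113 = 374.85 + 894.52 + 682.52 = 1951.89
P = 2306.06 / 1951.89 × 100 = 118.1450
Fisher = √(L × P) = √(116.6845 × 118.1450) = 117.4125

117.41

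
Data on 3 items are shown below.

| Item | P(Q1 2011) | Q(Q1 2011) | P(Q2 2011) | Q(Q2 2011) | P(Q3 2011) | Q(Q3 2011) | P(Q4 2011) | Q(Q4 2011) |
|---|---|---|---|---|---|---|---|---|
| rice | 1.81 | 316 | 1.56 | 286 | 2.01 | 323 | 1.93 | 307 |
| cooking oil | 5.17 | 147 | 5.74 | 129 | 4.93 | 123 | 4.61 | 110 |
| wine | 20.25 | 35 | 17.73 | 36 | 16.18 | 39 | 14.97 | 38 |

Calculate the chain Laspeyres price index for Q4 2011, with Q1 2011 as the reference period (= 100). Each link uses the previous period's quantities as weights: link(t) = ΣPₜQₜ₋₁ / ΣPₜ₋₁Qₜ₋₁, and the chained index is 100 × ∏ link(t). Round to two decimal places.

Link Q1 2011→Q2 2011:
ΣP(Q2 2011)Q(Q1 2011) = 1.56×316 + 5.74×147 + 17.73×35 = 492.96 + 843.78 + 620.55 = 1957.29
ΣP(Q1 2011)Q(Q1 2011) = 1.81×316 + 5.17×147 + 20.25×35 = 571.96 + 759.99 + 708.75 = 2040.7
link = 1957.29/2040.7 = 0.959127
Link Q2 2011→Q3 2011:
ΣP(Q3 2011)Q(Q2 2011) = 2.01×286 + 4.93×129 + 16.18×36 = 574.86 + 635.97 + 582.48 = 1793.31
ΣP(Q2 2011)Q(Q2 2011) = 1.56×286 + 5.74×129 + 17.73×36 = 446.16 + 740.46 + 638.28 = 1824.9
link = 1793.31/1824.9 = 0.982689
Link Q3 2011→Q4 2011:
ΣP(Q4 2011)Q(Q3 2011) = 1.93×323 + 4.61×123 + 14.97×39 = 623.39 + 567.03 + 583.83 = 1774.25
ΣP(Q3 2011)Q(Q3 2011) = 2.01×323 + 4.93×123 + 16.18×39 = 649.23 + 606.39 + 631.02 = 1886.64
link = 1774.25/1886.64 = 0.940428
Chained index = 100 × 0.959127 × 0.982689 × 0.940428 = 88.6376

88.64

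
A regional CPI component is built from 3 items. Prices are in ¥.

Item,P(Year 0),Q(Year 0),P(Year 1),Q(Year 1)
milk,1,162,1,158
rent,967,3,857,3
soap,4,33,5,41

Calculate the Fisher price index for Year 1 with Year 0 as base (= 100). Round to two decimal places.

Laspeyres component (base-period weights):
ΣP(Year 1)Q(Year 0) = 1×162 + 857×3 + 5×33 = 162 + 2571 + 165 = 2898
ΣP(Year 0)Q(Year 0) = 1×162 + 967×3 + 4×33 = 162 + 2901 + 132 = 3195
L = 2898 / 3195 × 100 = 90.7042
Paasche component (current-period weights):
ΣP(Year 1)Q(Year 1) = 1×158 + 857×3 + 5×41 = 158 + 2571 + 205 = 2934
ΣP(Year 0)Q(Year 1) = 1×158 + 967×3 + 4×41 = 158 + 2901 + 164 = 3223
P = 2934 / 3223 × 100 = 91.0332
Fisher = √(L × P) = √(90.7042 × 91.0332) = 90.8686

90.87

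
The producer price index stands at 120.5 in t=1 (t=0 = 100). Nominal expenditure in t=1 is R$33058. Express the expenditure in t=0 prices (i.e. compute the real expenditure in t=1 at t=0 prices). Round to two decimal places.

27434.02

Real = Nominal ÷ (Index/100) = 33058 ÷ (120.5/100)
     = 33058 ÷ 1.205 = 27434.0249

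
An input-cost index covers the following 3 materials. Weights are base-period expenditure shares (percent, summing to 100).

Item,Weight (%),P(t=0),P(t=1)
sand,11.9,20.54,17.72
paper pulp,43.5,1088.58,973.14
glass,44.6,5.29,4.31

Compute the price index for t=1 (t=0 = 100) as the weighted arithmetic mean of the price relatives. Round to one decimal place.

sand: 11.9 × (17.72/20.54) = 11.9 × 0.862707 = 10.2662
paper pulp: 43.5 × (973.14/1088.58) = 43.5 × 0.893954 = 38.8870
glass: 44.6 × (4.31/5.29) = 44.6 × 0.814745 = 36.3376
Index = Σ wᵢ·(p₁ᵢ/p₀ᵢ) = 10.2662 + 38.8870 + 36.3376 = 85.4908

85.5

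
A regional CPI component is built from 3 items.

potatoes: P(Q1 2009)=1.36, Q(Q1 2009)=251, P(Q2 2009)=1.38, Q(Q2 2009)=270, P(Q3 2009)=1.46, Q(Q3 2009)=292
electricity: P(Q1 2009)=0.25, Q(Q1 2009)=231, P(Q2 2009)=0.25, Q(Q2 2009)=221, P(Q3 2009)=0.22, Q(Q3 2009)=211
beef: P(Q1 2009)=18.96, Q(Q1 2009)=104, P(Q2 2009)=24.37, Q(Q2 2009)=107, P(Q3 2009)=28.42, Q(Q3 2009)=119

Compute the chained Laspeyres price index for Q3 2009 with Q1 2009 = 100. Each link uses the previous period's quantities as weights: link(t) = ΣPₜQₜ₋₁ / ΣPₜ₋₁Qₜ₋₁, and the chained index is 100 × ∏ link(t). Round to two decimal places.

Link Q1 2009→Q2 2009:
ΣP(Q2 2009)Q(Q1 2009) = 1.38×251 + 0.25×231 + 24.37×104 = 346.38 + 57.75 + 2534.48 = 2938.61
ΣP(Q1 2009)Q(Q1 2009) = 1.36×251 + 0.25×231 + 18.96×104 = 341.36 + 57.75 + 1971.84 = 2370.95
link = 2938.61/2370.95 = 1.239423
Link Q2 2009→Q3 2009:
ΣP(Q3 2009)Q(Q2 2009) = 1.46×270 + 0.22×221 + 28.42×107 = 394.2 + 48.62 + 3040.94 = 3483.76
ΣP(Q2 2009)Q(Q2 2009) = 1.38×270 + 0.25×221 + 24.37×107 = 372.6 + 55.25 + 2607.59 = 3035.44
link = 3483.76/3035.44 = 1.147695
Chained index = 100 × 1.239423 × 1.147695 = 142.2480

142.25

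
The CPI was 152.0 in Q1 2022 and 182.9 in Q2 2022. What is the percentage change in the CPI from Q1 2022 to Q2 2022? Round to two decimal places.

20.33%

Change = (182.9 − 152.0) / 152.0 × 100
       = 30.9 / 152.0 × 100 = 20.3289%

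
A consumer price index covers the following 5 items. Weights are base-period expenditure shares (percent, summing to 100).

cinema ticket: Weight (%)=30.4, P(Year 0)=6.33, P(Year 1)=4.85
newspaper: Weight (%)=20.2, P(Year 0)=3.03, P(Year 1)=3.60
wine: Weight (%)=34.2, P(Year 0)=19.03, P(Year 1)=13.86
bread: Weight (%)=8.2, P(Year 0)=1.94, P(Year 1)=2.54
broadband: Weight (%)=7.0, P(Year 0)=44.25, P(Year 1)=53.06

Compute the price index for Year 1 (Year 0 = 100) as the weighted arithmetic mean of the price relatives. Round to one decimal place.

91.3

cinema ticket: 30.4 × (4.85/6.33) = 30.4 × 0.766193 = 23.2923
newspaper: 20.2 × (3.60/3.03) = 20.2 × 1.188119 = 24.0000
wine: 34.2 × (13.86/19.03) = 34.2 × 0.728324 = 24.9087
bread: 8.2 × (2.54/1.94) = 8.2 × 1.309278 = 10.7361
broadband: 7.0 × (53.06/44.25) = 7.0 × 1.199096 = 8.3937
Index = Σ wᵢ·(p₁ᵢ/p₀ᵢ) = 23.2923 + 24.0000 + 24.9087 + 10.7361 + 8.3937 = 91.3307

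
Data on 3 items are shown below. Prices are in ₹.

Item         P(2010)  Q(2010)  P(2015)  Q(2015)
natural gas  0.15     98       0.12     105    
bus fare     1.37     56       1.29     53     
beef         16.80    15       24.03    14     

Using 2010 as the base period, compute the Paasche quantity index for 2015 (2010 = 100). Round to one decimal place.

93.9

Paasche quantity index uses current-period prices as weights.
ΣP(2015)·Q(2015) = 0.12×105 + 1.29×53 + 24.03×14 = 12.6 + 68.37 + 336.42 = 417.39
ΣP(2015)·Q(2010) = 0.12×98 + 1.29×56 + 24.03×15 = 11.76 + 72.24 + 360.45 = 444.45
Index = 417.39 / 444.45 × 100 = 93.9116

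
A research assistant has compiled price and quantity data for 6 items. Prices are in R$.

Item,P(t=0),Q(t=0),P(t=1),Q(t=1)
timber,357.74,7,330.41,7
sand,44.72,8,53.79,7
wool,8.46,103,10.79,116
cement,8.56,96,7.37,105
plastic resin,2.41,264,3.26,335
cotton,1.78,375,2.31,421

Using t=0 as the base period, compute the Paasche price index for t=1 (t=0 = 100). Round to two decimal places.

Paasche price index uses current-period quantities as weights.
ΣP(t=1)·Q(t=1) = 330.41×7 + 53.79×7 + 10.79×116 + 7.37×105 + 3.26×335 + 2.31×421 = 2312.87 + 376.53 + 1251.64 + 773.85 + 1092.1 + 972.51 = 6779.5
ΣP(t=0)·Q(t=1) = 357.74×7 + 44.72×7 + 8.46×116 + 8.56×105 + 2.41×335 + 1.78×421 = 2504.18 + 313.04 + 981.36 + 898.8 + 807.35 + 749.38 = 6254.11
Index = 6779.5 / 6254.11 × 100 = 108.4007

108.40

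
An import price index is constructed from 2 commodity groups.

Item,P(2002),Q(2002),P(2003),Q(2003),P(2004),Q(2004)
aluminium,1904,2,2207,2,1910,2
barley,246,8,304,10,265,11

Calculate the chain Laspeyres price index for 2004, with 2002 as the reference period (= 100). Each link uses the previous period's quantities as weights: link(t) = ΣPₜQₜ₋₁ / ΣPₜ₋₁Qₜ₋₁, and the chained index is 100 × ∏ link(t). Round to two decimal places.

Link 2002→2003:
ΣP(2003)Q(2002) = 2207×2 + 304×8 = 4414 + 2432 = 6846
ΣP(2002)Q(2002) = 1904×2 + 246×8 = 3808 + 1968 = 5776
link = 6846/5776 = 1.185249
Link 2003→2004:
ΣP(2004)Q(2003) = 1910×2 + 265×10 = 3820 + 2650 = 6470
ΣP(2003)Q(2003) = 2207×2 + 304×10 = 4414 + 3040 = 7454
link = 6470/7454 = 0.867990
Chained index = 100 × 1.185249 × 0.867990 = 102.8785

102.88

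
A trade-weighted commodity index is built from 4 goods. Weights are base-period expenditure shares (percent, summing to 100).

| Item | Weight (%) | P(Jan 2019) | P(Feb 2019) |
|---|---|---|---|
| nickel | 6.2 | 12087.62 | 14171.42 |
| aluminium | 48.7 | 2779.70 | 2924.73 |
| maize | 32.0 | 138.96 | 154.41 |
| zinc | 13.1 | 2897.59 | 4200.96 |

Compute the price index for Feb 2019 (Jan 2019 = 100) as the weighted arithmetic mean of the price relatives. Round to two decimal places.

113.06

nickel: 6.2 × (14171.42/12087.62) = 6.2 × 1.172391 = 7.2688
aluminium: 48.7 × (2924.73/2779.70) = 48.7 × 1.052175 = 51.2409
maize: 32.0 × (154.41/138.96) = 32.0 × 1.111183 = 35.5579
zinc: 13.1 × (4200.96/2897.59) = 13.1 × 1.449812 = 18.9925
Index = Σ wᵢ·(p₁ᵢ/p₀ᵢ) = 7.2688 + 51.2409 + 35.5579 + 18.9925 = 113.0601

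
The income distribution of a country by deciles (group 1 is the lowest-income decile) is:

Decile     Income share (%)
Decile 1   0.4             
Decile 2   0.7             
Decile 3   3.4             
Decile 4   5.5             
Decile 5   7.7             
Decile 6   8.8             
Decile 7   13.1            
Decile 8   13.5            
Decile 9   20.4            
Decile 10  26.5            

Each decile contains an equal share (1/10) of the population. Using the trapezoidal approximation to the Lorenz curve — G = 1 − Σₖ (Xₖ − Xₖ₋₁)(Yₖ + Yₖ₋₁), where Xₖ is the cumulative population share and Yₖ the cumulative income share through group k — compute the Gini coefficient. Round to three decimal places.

0.447

Cumulative income shares Yₖ: 0.0040, 0.0110, 0.0450, 0.1000, 0.1770, 0.2650, 0.3960, 0.5310, 0.7350, 1.0000
Σ (Xₖ−Xₖ₋₁)(Yₖ+Yₖ₋₁) = (1/10)(0.0040+0.0000) + (1/10)(0.0110+0.0040) + (1/10)(0.0450+0.0110) + (1/10)(0.1000+0.0450) + (1/10)(0.1770+0.1000) + (1/10)(0.2650+0.1770) + (1/10)(0.3960+0.2650) + (1/10)(0.5310+0.3960) + (1/10)(0.7350+0.5310) + (1/10)(1.0000+0.7350)
  = 0.0004 + 0.0015 + 0.0056 + 0.0145 + 0.0277 + 0.0442 + 0.0661 + 0.0927 + 0.1266 + 0.1735 = 0.5528
G = 1 − 0.5528 = 0.4472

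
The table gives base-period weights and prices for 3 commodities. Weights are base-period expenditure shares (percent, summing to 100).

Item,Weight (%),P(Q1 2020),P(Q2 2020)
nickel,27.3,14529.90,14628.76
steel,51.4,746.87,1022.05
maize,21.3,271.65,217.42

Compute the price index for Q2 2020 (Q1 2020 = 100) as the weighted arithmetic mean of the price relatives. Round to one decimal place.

nickel: 27.3 × (14628.76/14529.90) = 27.3 × 1.006804 = 27.4857
steel: 51.4 × (1022.05/746.87) = 51.4 × 1.368444 = 70.3380
maize: 21.3 × (217.42/271.65) = 21.3 × 0.800368 = 17.0478
Index = Σ wᵢ·(p₁ᵢ/p₀ᵢ) = 27.4857 + 70.3380 + 17.0478 = 114.8716

114.9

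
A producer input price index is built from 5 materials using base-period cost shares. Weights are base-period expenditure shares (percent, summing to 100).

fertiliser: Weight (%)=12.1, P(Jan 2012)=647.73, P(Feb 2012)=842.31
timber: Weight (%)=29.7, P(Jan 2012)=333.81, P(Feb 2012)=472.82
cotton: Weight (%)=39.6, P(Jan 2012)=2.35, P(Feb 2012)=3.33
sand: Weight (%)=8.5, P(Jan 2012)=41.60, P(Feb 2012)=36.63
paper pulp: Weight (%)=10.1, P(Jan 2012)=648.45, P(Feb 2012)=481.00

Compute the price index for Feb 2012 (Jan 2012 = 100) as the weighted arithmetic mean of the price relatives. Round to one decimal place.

fertiliser: 12.1 × (842.31/647.73) = 12.1 × 1.300403 = 15.7349
timber: 29.7 × (472.82/333.81) = 29.7 × 1.416434 = 42.0681
cotton: 39.6 × (3.33/2.35) = 39.6 × 1.417021 = 56.1140
sand: 8.5 × (36.63/41.60) = 8.5 × 0.880529 = 7.4845
paper pulp: 10.1 × (481.00/648.45) = 10.1 × 0.741769 = 7.4919
Index = Σ wᵢ·(p₁ᵢ/p₀ᵢ) = 15.7349 + 42.0681 + 56.1140 + 7.4845 + 7.4919 = 128.8934

128.9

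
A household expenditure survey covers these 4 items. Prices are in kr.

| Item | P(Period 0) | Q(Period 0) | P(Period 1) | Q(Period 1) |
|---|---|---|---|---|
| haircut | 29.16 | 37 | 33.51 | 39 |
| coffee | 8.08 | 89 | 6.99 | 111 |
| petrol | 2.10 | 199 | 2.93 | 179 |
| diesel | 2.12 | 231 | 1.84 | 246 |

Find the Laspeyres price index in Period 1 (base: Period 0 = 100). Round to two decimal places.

106.08

Laspeyres price index uses base-period quantities as weights.
ΣP(Period 1)·Q(Period 0) = 33.51×37 + 6.99×89 + 2.93×199 + 1.84×231 = 1239.87 + 622.11 + 583.07 + 425.04 = 2870.09
ΣP(Period 0)·Q(Period 0) = 29.16×37 + 8.08×89 + 2.10×199 + 2.12×231 = 1078.92 + 719.12 + 417.9 + 489.72 = 2705.66
Index = 2870.09 / 2705.66 × 100 = 106.0773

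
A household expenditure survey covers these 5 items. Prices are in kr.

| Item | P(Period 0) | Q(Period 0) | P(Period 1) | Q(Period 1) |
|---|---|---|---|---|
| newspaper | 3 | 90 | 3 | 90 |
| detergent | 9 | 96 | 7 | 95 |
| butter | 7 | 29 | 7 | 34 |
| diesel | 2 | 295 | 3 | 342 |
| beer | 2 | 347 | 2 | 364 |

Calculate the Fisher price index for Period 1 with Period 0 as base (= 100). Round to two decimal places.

104.70

Laspeyres component (base-period weights):
ΣP(Period 1)Q(Period 0) = 3×90 + 7×96 + 7×29 + 3×295 + 2×347 = 270 + 672 + 203 + 885 + 694 = 2724
ΣP(Period 0)Q(Period 0) = 3×90 + 9×96 + 7×29 + 2×295 + 2×347 = 270 + 864 + 203 + 590 + 694 = 2621
L = 2724 / 2621 × 100 = 103.9298
Paasche component (current-period weights):
ΣP(Period 1)Q(Period 1) = 3×90 + 7×95 + 7×34 + 3×342 + 2×364 = 270 + 665 + 238 + 1026 + 728 = 2927
ΣP(Period 0)Q(Period 1) = 3×90 + 9×95 + 7×34 + 2×342 + 2×364 = 270 + 855 + 238 + 684 + 728 = 2775
P = 2927 / 2775 × 100 = 105.4775
Fisher = √(L × P) = √(103.9298 × 105.4775) = 104.7008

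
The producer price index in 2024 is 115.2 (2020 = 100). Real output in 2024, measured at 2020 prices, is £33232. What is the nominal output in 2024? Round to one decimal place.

Nominal = Real × (Index/100) = 33232 × (115.2/100)
        = 33232 × 1.152 = 38283.2640

38283.3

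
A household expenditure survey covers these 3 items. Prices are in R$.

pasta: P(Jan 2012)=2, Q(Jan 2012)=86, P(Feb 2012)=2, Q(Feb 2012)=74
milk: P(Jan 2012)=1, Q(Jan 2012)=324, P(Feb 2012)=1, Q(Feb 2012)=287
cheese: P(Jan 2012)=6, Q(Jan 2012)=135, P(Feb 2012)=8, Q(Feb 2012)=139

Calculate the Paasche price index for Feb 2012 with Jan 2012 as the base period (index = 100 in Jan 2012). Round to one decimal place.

121.9

Paasche price index uses current-period quantities as weights.
ΣP(Feb 2012)·Q(Feb 2012) = 2×74 + 1×287 + 8×139 = 148 + 287 + 1112 = 1547
ΣP(Jan 2012)·Q(Feb 2012) = 2×74 + 1×287 + 6×139 = 148 + 287 + 834 = 1269
Index = 1547 / 1269 × 100 = 121.9070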